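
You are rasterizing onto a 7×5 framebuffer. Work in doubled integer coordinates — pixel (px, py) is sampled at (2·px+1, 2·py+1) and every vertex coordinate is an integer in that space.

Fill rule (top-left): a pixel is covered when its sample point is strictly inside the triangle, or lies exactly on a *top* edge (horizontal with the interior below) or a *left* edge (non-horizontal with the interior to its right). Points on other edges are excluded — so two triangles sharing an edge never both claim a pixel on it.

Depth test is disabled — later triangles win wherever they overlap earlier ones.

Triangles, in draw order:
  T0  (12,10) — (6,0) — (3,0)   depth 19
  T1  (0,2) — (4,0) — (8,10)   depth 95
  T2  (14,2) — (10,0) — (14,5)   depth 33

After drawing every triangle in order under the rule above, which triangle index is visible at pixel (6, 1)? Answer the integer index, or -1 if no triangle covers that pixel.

T0:
  2·area = 30  (B↔C swapped to make it positive)
  edge (12, 10)→(3, 0): d=(-9,-10) top-left  bias=+0
  edge (3, 0)→(6, 0): d=(3,0) top-left  bias=+0
  edge (6, 0)→(12, 10): d=(6,10) right/bottom  bias=-1
    (2,0)@(5, 1): e=[11,3,16] → #
    (3,0)@(7, 1): e=[31,3,-4] → ·
    (2,1)@(5, 3): e=[-7,9,28] → ·
    (3,1)@(7, 3): e=[13,9,8] → #
    (4,1)@(9, 3): e=[33,9,-12] → ·
    (3,2)@(7, 5): e=[-5,15,20] → ·
    (4,2)@(9, 5): e=[15,15,0] → ·  [on edge]
  covered (2 px):
    · · # · · · ·
    · · · # · · ·
    · · · · · · ·
    · · · · · · ·
    · · · · · · ·
T1:
  2·area = 48
  edge (0, 2)→(4, 0): d=(4,-2) top-left  bias=+0
  edge (4, 0)→(8, 10): d=(4,10) right/bottom  bias=-1
  edge (8, 10)→(0, 2): d=(-8,-8) top-left  bias=+0
    (1,0)@(3, 1): e=[2,14,32] → #
    (2,0)@(5, 1): e=[6,-6,48] → ·
    (0,1)@(1, 3): e=[6,42,0] → #  [on edge]
    (2,1)@(5, 3): e=[14,2,32] → #
    (3,1)@(7, 3): e=[18,-18,48] → ·
    (0,2)@(1, 5): e=[14,50,-16] → ·
    (1,2)@(3, 5): e=[18,30,0] → #  [on edge]
    (3,2)@(7, 5): e=[26,-10,32] → ·
    (1,3)@(3, 7): e=[26,38,-16] → ·
    (2,3)@(5, 7): e=[30,18,0] → #  [on edge]
    (3,3)@(7, 7): e=[34,-2,16] → ·
    (2,4)@(5, 9): e=[38,26,-16] → ·
    (3,4)@(7, 9): e=[42,6,0] → #  [on edge]
  covered (8 px):
    · # · · · · ·
    # # # · · · ·
    · # # · · · ·
    · · # · · · ·
    · · · # · · ·
T2:
  2·area = 12  (B↔C swapped to make it positive)
  edge (14, 2)→(14, 5): d=(0,3) right/bottom  bias=-1
  edge (14, 5)→(10, 0): d=(-4,-5) top-left  bias=+0
  edge (10, 0)→(14, 2): d=(4,2) right/bottom  bias=-1
    (5,0)@(11, 1): e=[9,1,2] → #
    (6,0)@(13, 1): e=[3,11,-2] → ·
    (5,1)@(11, 3): e=[9,-7,10] → ·
    (6,1)@(13, 3): e=[3,3,6] → #
    (6,2)@(13, 5): e=[3,-5,14] → ·
  covered (2 px):
    · · · · · # ·
    · · · · · · #
    · · · · · · ·
    · · · · · · ·
    · · · · · · ·

Z-buffer (winner per pixel, '.' = empty):
  . 1 0 . . 2 .
  1 1 1 0 . . 2
  . 1 1 . . . .
  . . 1 . . . .
  . . . 1 . . .

Answer: 2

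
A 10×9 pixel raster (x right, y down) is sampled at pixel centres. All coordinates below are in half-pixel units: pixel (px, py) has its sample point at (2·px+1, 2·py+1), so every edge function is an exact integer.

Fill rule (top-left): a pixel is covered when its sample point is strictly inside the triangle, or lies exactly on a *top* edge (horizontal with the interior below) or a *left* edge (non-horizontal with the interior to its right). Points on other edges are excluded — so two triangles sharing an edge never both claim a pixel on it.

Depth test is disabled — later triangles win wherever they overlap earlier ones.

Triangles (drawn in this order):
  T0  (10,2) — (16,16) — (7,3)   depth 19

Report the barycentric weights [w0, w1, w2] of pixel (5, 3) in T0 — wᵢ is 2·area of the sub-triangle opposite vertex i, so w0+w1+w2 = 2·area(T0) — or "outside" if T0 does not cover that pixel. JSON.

T0:
  2·area = 48
  edge (10, 2)→(16, 16): d=(6,14) right/bottom  bias=-1
  edge (16, 16)→(7, 3): d=(-9,-13) top-left  bias=+0
  edge (7, 3)→(10, 2): d=(3,-1) top-left  bias=+0
    (6,0)@(13, 1): e=[-48,96,0] → ·  [on edge]
    (3,1)@(7, 3): e=[48,0,0] → #  [on edge]
    (4,1)@(9, 3): e=[20,26,2] → #
    (5,1)@(11, 3): e=[-8,52,4] → ·
    (0,2)@(1, 5): e=[144,-96,0] → ·  [on edge]
    (3,2)@(7, 5): e=[60,-18,6] → ·
    (4,2)@(9, 5): e=[32,8,8] → #
    (5,2)@(11, 5): e=[4,34,10] → #
    (6,2)@(13, 5): e=[-24,60,12] → ·
    (4,3)@(9, 7): e=[44,-10,14] → ·
    (5,3)@(11, 7): e=[16,16,16] → #
    (6,3)@(13, 7): e=[-12,42,18] → ·
    (6,4)@(13, 9): e=[0,24,24] → ·  [on edge]
  covered (6 px):
    · · · · · · · · · ·
    · · · # # · · · · ·
    · · · · # # · · · ·
    · · · · · # · · · ·
    · · · · · · · · · ·
    · · · · · · # · · ·
    · · · · · · · · · ·
    · · · · · · · · · ·
    · · · · · · · · · ·

Answer: [16,16,16]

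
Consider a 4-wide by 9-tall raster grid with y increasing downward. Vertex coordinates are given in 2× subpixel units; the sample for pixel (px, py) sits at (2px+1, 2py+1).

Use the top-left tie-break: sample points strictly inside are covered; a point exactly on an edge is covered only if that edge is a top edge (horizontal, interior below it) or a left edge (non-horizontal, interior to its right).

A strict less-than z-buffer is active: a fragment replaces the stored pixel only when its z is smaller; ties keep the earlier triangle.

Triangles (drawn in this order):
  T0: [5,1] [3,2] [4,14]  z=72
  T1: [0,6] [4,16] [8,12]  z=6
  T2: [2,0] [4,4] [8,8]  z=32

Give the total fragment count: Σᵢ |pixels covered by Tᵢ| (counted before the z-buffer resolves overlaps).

T0:
  2·area = 25  (B↔C swapped to make it positive)
  edge (5, 1)→(4, 14): d=(-1,13) right/bottom  bias=-1
  edge (4, 14)→(3, 2): d=(-1,-12) top-left  bias=+0
  edge (3, 2)→(5, 1): d=(2,-1) top-left  bias=+0
    (2,0)@(5, 1): e=[0,25,0] → ·  [on edge]
    (0,1)@(1, 3): e=[50,-25,0] → ·  [on edge]
  covered (0 px):
    · · · ·
    · · · ·
    · · · ·
    · · · ·
    · · · ·
    · · · ·
    · · · ·
    · · · ·
    · · · ·
T1:
  2·area = 56  (B↔C swapped to make it positive)
  edge (0, 6)→(8, 12): d=(8,6) right/bottom  bias=-1
  edge (8, 12)→(4, 16): d=(-4,4) right/bottom  bias=-1
  edge (4, 16)→(0, 6): d=(-4,-10) top-left  bias=+0
    (0,3)@(1, 7): e=[2,48,6] → █
    (1,3)@(3, 7): e=[-10,40,26] → ·
    (0,4)@(1, 9): e=[18,40,-2] → ·
    (1,4)@(3, 9): e=[6,32,18] → █
    (2,4)@(5, 9): e=[-6,24,38] → ·
    (1,5)@(3, 11): e=[22,24,10] → █
    (2,5)@(5, 11): e=[10,16,30] → █
    (3,5)@(7, 11): e=[-2,8,50] → ·
    (1,6)@(3, 13): e=[38,16,2] → █
    (3,6)@(7, 13): e=[14,0,42] → ·  [on edge]
    (1,7)@(3, 15): e=[54,8,-6] → ·
    (2,7)@(5, 15): e=[42,0,14] → ·  [on edge]
    (1,8)@(3, 17): e=[70,0,-14] → ·  [on edge]
  covered (6 px):
    · · · ·
    · · · ·
    · · · ·
    █ · · ·
    · █ · ·
    · █ █ ·
    · █ █ ·
    · · · ·
    · · · ·
T2:
  2·area = 8  (B↔C swapped to make it positive)
  edge (2, 0)→(8, 8): d=(6,8) right/bottom  bias=-1
  edge (8, 8)→(4, 4): d=(-4,-4) top-left  bias=+0
  edge (4, 4)→(2, 0): d=(-2,-4) top-left  bias=+0
    (0,0)@(1, 1): e=[14,0,-6] → ·  [on edge]
    (1,1)@(3, 3): e=[10,0,-2] → ·  [on edge]
    (2,2)@(5, 5): e=[6,0,2] → █  [on edge]
    (3,2)@(7, 5): e=[-10,8,10] → ·
    (2,3)@(5, 7): e=[18,-8,-2] → ·
    (3,3)@(7, 7): e=[2,0,6] → █  [on edge]
    (3,4)@(7, 9): e=[14,-8,2] → ·
  covered (2 px):
    · · · ·
    · · · ·
    · · █ ·
    · · · █
    · · · ·
    · · · ·
    · · · ·
    · · · ·
    · · · ·

Final: 8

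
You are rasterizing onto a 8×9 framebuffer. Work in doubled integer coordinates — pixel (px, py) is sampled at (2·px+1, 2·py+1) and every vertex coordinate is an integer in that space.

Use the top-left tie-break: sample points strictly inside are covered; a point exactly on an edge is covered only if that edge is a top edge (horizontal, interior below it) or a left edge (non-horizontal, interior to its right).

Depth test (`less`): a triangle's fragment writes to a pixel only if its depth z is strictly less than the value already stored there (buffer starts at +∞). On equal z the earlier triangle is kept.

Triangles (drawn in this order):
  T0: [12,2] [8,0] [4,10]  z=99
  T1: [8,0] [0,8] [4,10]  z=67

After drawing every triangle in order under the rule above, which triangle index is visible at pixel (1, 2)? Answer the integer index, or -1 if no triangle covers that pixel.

T0:
  2·area = 48  (B↔C swapped to make it positive)
  edge (12, 2)→(4, 10): d=(-8,8) right/bottom  bias=-1
  edge (4, 10)→(8, 0): d=(4,-10) top-left  bias=+0
  edge (8, 0)→(12, 2): d=(4,2) right/bottom  bias=-1
    (4,0)@(9, 1): e=[32,14,2] → X
    (5,0)@(11, 1): e=[16,34,-2] → .
    (6,0)@(13, 1): e=[0,54,-6] → .  [on edge]
    (3,1)@(7, 3): e=[32,2,14] → X
    (5,1)@(11, 3): e=[0,42,6] → .  [on edge]
    (3,2)@(7, 5): e=[16,10,22] → X
    (4,2)@(9, 5): e=[0,30,18] → .  [on edge]
    (3,3)@(7, 7): e=[0,18,30] → .  [on edge]
    (2,4)@(5, 9): e=[0,6,42] → .  [on edge]
    (1,5)@(3, 11): e=[0,-6,54] → .  [on edge]
    (0,6)@(1, 13): e=[0,-18,66] → .  [on edge]
  covered (4 px):
    . . . . X . . .
    . . . X X . . .
    . . . X . . . .
    . . . . . . . .
    . . . . . . . .
    . . . . . . . .
    . . . . . . . .
    . . . . . . . .
    . . . . . . . .
T1:
  2·area = 48  (B↔C swapped to make it positive)
  edge (8, 0)→(4, 10): d=(-4,10) right/bottom  bias=-1
  edge (4, 10)→(0, 8): d=(-4,-2) top-left  bias=+0
  edge (0, 8)→(8, 0): d=(8,-8) top-left  bias=+0
    (3,0)@(7, 1): e=[6,42,0] → X  [on edge]
    (4,0)@(9, 1): e=[-14,46,16] → .
    (2,1)@(5, 3): e=[18,30,0] → X  [on edge]
    (3,1)@(7, 3): e=[-2,34,16] → .
    (1,2)@(3, 5): e=[30,18,0] → X  [on edge]
    (3,2)@(7, 5): e=[-10,26,32] → .
    (0,3)@(1, 7): e=[42,6,0] → X  [on edge]
    (3,3)@(7, 7): e=[-18,18,48] → .
    (0,4)@(1, 9): e=[34,-2,16] → .
    (1,4)@(3, 9): e=[14,2,32] → X
    (2,4)@(5, 9): e=[-6,6,48] → .
    (1,5)@(3, 11): e=[6,-6,48] → .
  covered (8 px):
    . . . X . . . .
    . . X . . . . .
    . X X . . . . .
    X X X . . . . .
    . X . . . . . .
    . . . . . . . .
    . . . . . . . .
    . . . . . . . .
    . . . . . . . .

Z-buffer (winner per pixel, '.' = empty):
  . . . 1 0 . . .
  . . 1 0 0 . . .
  . 1 1 0 . . . .
  1 1 1 . . . . .
  . 1 . . . . . .
  . . . . . . . .
  . . . . . . . .
  . . . . . . . .
  . . . . . . . .

Final: 1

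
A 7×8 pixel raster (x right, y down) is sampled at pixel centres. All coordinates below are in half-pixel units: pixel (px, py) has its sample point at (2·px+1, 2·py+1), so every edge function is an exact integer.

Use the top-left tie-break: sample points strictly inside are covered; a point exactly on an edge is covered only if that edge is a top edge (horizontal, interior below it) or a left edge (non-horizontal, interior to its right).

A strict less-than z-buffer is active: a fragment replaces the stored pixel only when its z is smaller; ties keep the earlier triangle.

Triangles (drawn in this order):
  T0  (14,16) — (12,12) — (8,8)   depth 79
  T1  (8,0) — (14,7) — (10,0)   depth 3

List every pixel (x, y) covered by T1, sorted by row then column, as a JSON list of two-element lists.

T0:
  2·area = 8  (B↔C swapped to make it positive)
  edge (14, 16)→(8, 8): d=(-6,-8) top-left  bias=+0
  edge (8, 8)→(12, 12): d=(4,4) right/bottom  bias=-1
  edge (12, 12)→(14, 16): d=(2,4) right/bottom  bias=-1
    (0,0)@(1, 1): e=[-14,0,22] → .  [on edge]
    (1,1)@(3, 3): e=[-10,0,18] → .  [on edge]
    (2,2)@(5, 5): e=[-6,0,14] → .  [on edge]
    (3,3)@(7, 7): e=[-2,0,10] → .  [on edge]
    (4,4)@(9, 9): e=[2,0,6] → .  [on edge]
    (5,5)@(11, 11): e=[6,0,2] → .  [on edge]
    (6,6)@(13, 13): e=[10,0,-2] → .  [on edge]
  covered (0 px):
    . . . . . . .
    . . . . . . .
    . . . . . . .
    . . . . . . .
    . . . . . . .
    . . . . . . .
    . . . . . . .
    . . . . . . .
T1:
  2·area = 14  (B↔C swapped to make it positive)
  edge (8, 0)→(10, 0): d=(2,0) top-left  bias=+0
  edge (10, 0)→(14, 7): d=(4,7) right/bottom  bias=-1
  edge (14, 7)→(8, 0): d=(-6,-7) top-left  bias=+0
    (4,0)@(9, 1): e=[2,11,1] → X
    (5,0)@(11, 1): e=[2,-3,15] → .
    (4,1)@(9, 3): e=[6,19,-11] → .
    (5,1)@(11, 3): e=[6,5,3] → X
    (6,1)@(13, 3): e=[6,-9,17] → .
    (5,2)@(11, 5): e=[10,13,-9] → .
  covered (2 px):
    . . . . X . .
    . . . . . X .
    . . . . . . .
    . . . . . . .
    . . . . . . .
    . . . . . . .
    . . . . . . .
    . . . . . . .

Final: [[4,0],[5,1]]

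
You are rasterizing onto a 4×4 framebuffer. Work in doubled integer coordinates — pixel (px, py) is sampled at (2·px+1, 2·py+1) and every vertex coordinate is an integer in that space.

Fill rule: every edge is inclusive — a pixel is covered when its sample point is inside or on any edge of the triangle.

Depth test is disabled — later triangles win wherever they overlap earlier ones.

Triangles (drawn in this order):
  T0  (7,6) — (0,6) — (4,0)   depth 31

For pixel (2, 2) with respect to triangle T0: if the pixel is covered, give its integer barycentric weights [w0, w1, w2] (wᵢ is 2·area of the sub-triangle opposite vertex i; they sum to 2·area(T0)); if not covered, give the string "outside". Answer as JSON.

T0:
  2·area = 42
  edge (7, 6)→(0, 6): d=(-7,0) inclusive
  edge (0, 6)→(4, 0): d=(4,-6) inclusive
  edge (4, 0)→(7, 6): d=(3,6) inclusive
    (1,1)@(3, 3): e=[21,6,15] → █
    (2,1)@(5, 3): e=[21,18,3] → █
    (3,1)@(7, 3): e=[21,30,-9] → ·
    (0,2)@(1, 5): e=[7,2,33] → █
    (3,2)@(7, 5): e=[7,38,-3] → ·
    (0,3)@(1, 7): e=[-7,10,39] → ·
    (1,3)@(3, 7): e=[-7,22,27] → ·
    (2,3)@(5, 7): e=[-7,34,15] → ·
  covered (5 px):
    · · · ·
    · █ █ ·
    █ █ █ ·
    · · · ·

Final: [26,9,7]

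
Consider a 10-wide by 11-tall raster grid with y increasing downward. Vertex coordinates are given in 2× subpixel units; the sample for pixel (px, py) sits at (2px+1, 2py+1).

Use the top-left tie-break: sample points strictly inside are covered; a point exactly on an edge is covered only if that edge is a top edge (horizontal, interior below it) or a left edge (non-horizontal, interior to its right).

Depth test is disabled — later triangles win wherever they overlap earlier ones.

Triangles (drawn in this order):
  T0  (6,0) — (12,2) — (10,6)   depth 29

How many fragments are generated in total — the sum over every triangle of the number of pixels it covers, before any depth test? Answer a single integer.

T0:
  2·area = 28
  edge (6, 0)→(12, 2): d=(6,2) right/bottom  bias=-1
  edge (12, 2)→(10, 6): d=(-2,4) right/bottom  bias=-1
  edge (10, 6)→(6, 0): d=(-4,-6) top-left  bias=+0
    (3,0)@(7, 1): e=[4,22,2] → █
    (4,0)@(9, 1): e=[0,14,14] → ·  [on edge]
    (3,1)@(7, 3): e=[16,18,-6] → ·
    (4,1)@(9, 3): e=[12,10,6] → █
    (5,1)@(11, 3): e=[8,2,18] → █
    (6,1)@(13, 3): e=[4,-6,30] → ·
    (7,1)@(15, 3): e=[0,-14,42] → ·  [on edge]
    (4,2)@(9, 5): e=[24,6,-2] → ·
    (5,2)@(11, 5): e=[20,-2,10] → ·
  covered (3 px):
    · · · █ · · · · · ·
    · · · · █ █ · · · ·
    · · · · · · · · · ·
    · · · · · · · · · ·
    · · · · · · · · · ·
    · · · · · · · · · ·
    · · · · · · · · · ·
    · · · · · · · · · ·
    · · · · · · · · · ·
    · · · · · · · · · ·
    · · · · · · · · · ·

Final: 3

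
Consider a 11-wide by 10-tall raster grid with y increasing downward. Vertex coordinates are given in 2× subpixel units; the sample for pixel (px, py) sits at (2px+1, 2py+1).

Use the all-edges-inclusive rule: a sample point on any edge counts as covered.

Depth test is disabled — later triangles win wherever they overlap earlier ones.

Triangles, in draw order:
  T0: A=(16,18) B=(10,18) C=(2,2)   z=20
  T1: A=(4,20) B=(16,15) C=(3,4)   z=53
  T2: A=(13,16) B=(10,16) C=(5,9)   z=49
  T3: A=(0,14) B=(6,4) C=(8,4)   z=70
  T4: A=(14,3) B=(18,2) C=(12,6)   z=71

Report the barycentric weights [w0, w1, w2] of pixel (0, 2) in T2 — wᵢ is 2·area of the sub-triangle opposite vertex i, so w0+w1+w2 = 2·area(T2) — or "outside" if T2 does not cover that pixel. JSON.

T0:
  2·area = 96
  edge (16, 18)→(10, 18): d=(-6,0) inclusive
  edge (10, 18)→(2, 2): d=(-8,-16) inclusive
  edge (2, 2)→(16, 18): d=(14,16) inclusive
    (2,3)@(5, 7): e=[66,8,22] → █
    (3,3)@(7, 7): e=[66,40,-10] → ·
    (2,4)@(5, 9): e=[54,-8,50] → ·
    (3,4)@(7, 9): e=[54,24,18] → █
    (4,4)@(9, 9): e=[54,56,-14] → ·
    (3,5)@(7, 11): e=[42,8,46] → █
    (4,5)@(9, 11): e=[42,40,14] → █
    (5,5)@(11, 11): e=[42,72,-18] → ·
    (3,6)@(7, 13): e=[30,-8,74] → ·
    (4,6)@(9, 13): e=[30,24,42] → █
    (5,6)@(11, 13): e=[30,56,10] → █
    (6,6)@(13, 13): e=[30,88,-22] → ·
  covered (12 px):
    · · · · · · · · · · ·
    · · · · · · · · · · ·
    · · · · · · · · · · ·
    · · █ · · · · · · · ·
    · · · █ · · · · · · ·
    · · · █ █ · · · · · ·
    · · · · █ █ · · · · ·
    · · · · █ █ █ · · · ·
    · · · · · █ █ █ · · ·
    · · · · · · · · · · ·
T1:
  2·area = 197  (B↔C swapped to make it positive)
  edge (4, 20)→(3, 4): d=(-1,-16) inclusive
  edge (3, 4)→(16, 15): d=(13,11) inclusive
  edge (16, 15)→(4, 20): d=(-12,5) inclusive
    (2,3)@(5, 7): e=[29,17,151] → █
    (3,3)@(7, 7): e=[61,-5,141] → ·
    (2,4)@(5, 9): e=[27,43,127] → █
    (3,4)@(7, 9): e=[59,21,117] → █
    (4,4)@(9, 9): e=[91,-1,107] → ·
    (2,5)@(5, 11): e=[25,69,103] → █
    (4,5)@(9, 11): e=[89,25,83] → █
    (5,5)@(11, 11): e=[121,3,73] → █
    (6,5)@(13, 11): e=[153,-19,63] → ·
    (2,6)@(5, 13): e=[23,95,79] → █
    (6,6)@(13, 13): e=[151,7,39] → █
    (7,6)@(15, 13): e=[183,-15,29] → ·
  covered (23 px):
    · · · · · · · · · · ·
    · · · · · · · · · · ·
    · · · · · · · · · · ·
    · · █ · · · · · · · ·
    · · █ █ · · · · · · ·
    · · █ █ █ █ · · · · ·
    · · █ █ █ █ █ · · · ·
    · · █ █ █ █ █ █ · · ·
    · · █ █ █ █ · · · · ·
    · · █ · · · · · · · ·
T2:
  2·area = 21
  edge (13, 16)→(10, 16): d=(-3,0) inclusive
  edge (10, 16)→(5, 9): d=(-5,-7) inclusive
  edge (5, 9)→(13, 16): d=(8,7) inclusive
    (2,4)@(5, 9): e=[21,0,0] → █  [on edge]
    (3,4)@(7, 9): e=[21,14,-14] → ·
    (2,5)@(5, 11): e=[15,-10,16] → ·
    (3,5)@(7, 11): e=[15,4,2] → █
    (4,5)@(9, 11): e=[15,18,-12] → ·
    (3,6)@(7, 13): e=[9,-6,18] → ·
    (4,6)@(9, 13): e=[9,8,4] → █
    (5,6)@(11, 13): e=[9,22,-10] → ·
    (4,7)@(9, 15): e=[3,-2,20] → ·
    (5,7)@(11, 15): e=[3,12,6] → █
    (6,7)@(13, 15): e=[3,26,-8] → ·
    (5,8)@(11, 17): e=[-3,2,22] → ·
  covered (4 px):
    · · · · · · · · · · ·
    · · · · · · · · · · ·
    · · · · · · · · · · ·
    · · · · · · · · · · ·
    · · █ · · · · · · · ·
    · · · █ · · · · · · ·
    · · · · █ · · · · · ·
    · · · · · █ · · · · ·
    · · · · · · · · · · ·
    · · · · · · · · · · ·
T3:
  2·area = 20
  edge (0, 14)→(6, 4): d=(6,-10) inclusive
  edge (6, 4)→(8, 4): d=(2,0) inclusive
  edge (8, 4)→(0, 14): d=(-8,10) inclusive
    (3,2)@(7, 5): e=[16,2,2] → █
    (4,2)@(9, 5): e=[36,2,-18] → ·
    (2,3)@(5, 7): e=[8,6,6] → █
    (3,3)@(7, 7): e=[28,6,-14] → ·
    (1,4)@(3, 9): e=[0,10,10] → █  [on edge]
    (2,4)@(5, 9): e=[20,10,-10] → ·
    (1,5)@(3, 11): e=[12,14,-6] → ·
  covered (3 px):
    · · · · · · · · · · ·
    · · · · · · · · · · ·
    · · · █ · · · · · · ·
    · · █ · · · · · · · ·
    · █ · · · · · · · · ·
    · · · · · · · · · · ·
    · · · · · · · · · · ·
    · · · · · · · · · · ·
    · · · · · · · · · · ·
    · · · · · · · · · · ·
T4:
  2·area = 10
  edge (14, 3)→(18, 2): d=(4,-1) inclusive
  edge (18, 2)→(12, 6): d=(-6,4) inclusive
  edge (12, 6)→(14, 3): d=(2,-3) inclusive
    (7,1)@(15, 3): e=[1,6,3] → █
    (8,1)@(17, 3): e=[3,-2,9] → ·
    (6,2)@(13, 5): e=[7,2,1] → █
    (7,2)@(15, 5): e=[9,-6,7] → ·
    (6,3)@(13, 7): e=[15,-10,5] → ·
  covered (2 px):
    · · · · · · · · · · ·
    · · · · · · · █ · · ·
    · · · · · · █ · · · ·
    · · · · · · · · · · ·
    · · · · · · · · · · ·
    · · · · · · · · · · ·
    · · · · · · · · · · ·
    · · · · · · · · · · ·
    · · · · · · · · · · ·
    · · · · · · · · · · ·

Answer: "outside"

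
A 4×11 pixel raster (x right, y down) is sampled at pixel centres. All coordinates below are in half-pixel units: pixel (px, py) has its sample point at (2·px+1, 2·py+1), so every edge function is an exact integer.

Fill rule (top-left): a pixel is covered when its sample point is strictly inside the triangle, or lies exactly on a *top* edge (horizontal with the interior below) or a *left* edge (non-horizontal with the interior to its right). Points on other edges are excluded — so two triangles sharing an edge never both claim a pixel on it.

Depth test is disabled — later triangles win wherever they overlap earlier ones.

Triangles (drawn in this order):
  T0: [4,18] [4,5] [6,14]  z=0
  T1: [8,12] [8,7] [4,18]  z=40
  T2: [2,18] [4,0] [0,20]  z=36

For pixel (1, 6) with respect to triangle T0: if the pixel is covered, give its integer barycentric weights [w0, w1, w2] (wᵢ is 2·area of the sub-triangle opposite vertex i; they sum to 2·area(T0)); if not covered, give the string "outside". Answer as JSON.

T0:
  2·area = 26
  edge (4, 18)→(4, 5): d=(0,-13) top-left  bias=+0
  edge (4, 5)→(6, 14): d=(2,9) right/bottom  bias=-1
  edge (6, 14)→(4, 18): d=(-2,4) right/bottom  bias=-1
    (2,5)@(5, 11): e=[13,3,10] → X
    (3,5)@(7, 11): e=[39,-15,2] → .
    (2,6)@(5, 13): e=[13,7,6] → X
    (3,6)@(7, 13): e=[39,-11,-2] → .
    (2,7)@(5, 15): e=[13,11,2] → X
    (3,7)@(7, 15): e=[39,-7,-6] → .
    (2,8)@(5, 17): e=[13,15,-2] → .
  covered (3 px):
    . . . .
    . . . .
    . . . .
    . . . .
    . . . .
    . . X .
    . . X .
    . . X .
    . . . .
    . . . .
    . . . .
T1:
  2·area = 20  (B↔C swapped to make it positive)
  edge (8, 12)→(4, 18): d=(-4,6) right/bottom  bias=-1
  edge (4, 18)→(8, 7): d=(4,-11) top-left  bias=+0
  edge (8, 7)→(8, 12): d=(0,5) right/bottom  bias=-1
    (3,5)@(7, 11): e=[10,5,5] → X
    (3,6)@(7, 13): e=[2,13,5] → X
    (3,7)@(7, 15): e=[-6,21,5] → .
  covered (2 px):
    . . . .
    . . . .
    . . . .
    . . . .
    . . . .
    . . . X
    . . . X
    . . . .
    . . . .
    . . . .
    . . . .
T2:
  2·area = 32  (B↔C swapped to make it positive)
  edge (2, 18)→(0, 20): d=(-2,2) right/bottom  bias=-1
  edge (0, 20)→(4, 0): d=(4,-20) top-left  bias=+0
  edge (4, 0)→(2, 18): d=(-2,18) right/bottom  bias=-1
    (1,2)@(3, 5): e=[24,0,8] → X  [on edge]
    (2,2)@(5, 5): e=[20,40,-28] → .
    (1,3)@(3, 7): e=[20,8,4] → X
    (2,3)@(5, 7): e=[16,48,-32] → .
    (1,4)@(3, 9): e=[16,16,0] → .  [on edge]
    (3,6)@(7, 13): e=[0,112,-80] → .  [on edge]
    (0,7)@(1, 15): e=[8,0,24] → X  [on edge]
    (1,7)@(3, 15): e=[4,40,-12] → .
    (2,7)@(5, 15): e=[0,80,-48] → .  [on edge]
    (0,8)@(1, 17): e=[4,8,20] → X
    (1,8)@(3, 17): e=[0,48,-16] → .  [on edge]
    (0,9)@(1, 19): e=[0,16,16] → .  [on edge]
  covered (4 px):
    . . . .
    . . . .
    . X . .
    . X . .
    . . . .
    . . . .
    . . . .
    X . . .
    X . . .
    . . . .
    . . . .

Answer: "outside"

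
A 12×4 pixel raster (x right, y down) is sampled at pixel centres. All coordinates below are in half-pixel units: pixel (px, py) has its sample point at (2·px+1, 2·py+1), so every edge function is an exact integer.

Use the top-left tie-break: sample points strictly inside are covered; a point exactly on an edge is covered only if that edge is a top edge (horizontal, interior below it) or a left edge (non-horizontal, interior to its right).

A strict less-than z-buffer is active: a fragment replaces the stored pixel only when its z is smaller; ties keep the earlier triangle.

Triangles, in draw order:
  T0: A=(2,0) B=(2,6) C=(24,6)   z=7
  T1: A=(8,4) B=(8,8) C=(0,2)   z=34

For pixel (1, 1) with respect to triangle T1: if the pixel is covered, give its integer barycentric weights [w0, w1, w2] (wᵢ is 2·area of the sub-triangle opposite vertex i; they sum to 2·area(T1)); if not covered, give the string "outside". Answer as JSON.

T0:
  2·area = 132  (B↔C swapped to make it positive)
  edge (2, 0)→(24, 6): d=(22,6) right/bottom  bias=-1
  edge (24, 6)→(2, 6): d=(-22,0) right/bottom  bias=-1
  edge (2, 6)→(2, 0): d=(0,-6) top-left  bias=+0
    (1,0)@(3, 1): e=[16,110,6] → █
    (2,0)@(5, 1): e=[4,110,18] → █
    (3,0)@(7, 1): e=[-8,110,30] → ·
    (1,1)@(3, 3): e=[60,66,6] → █
    (3,1)@(7, 3): e=[36,66,30] → █
    (4,1)@(9, 3): e=[24,66,42] → █
    (5,1)@(11, 3): e=[12,66,54] → █
    (6,1)@(13, 3): e=[0,66,66] → ·  [on edge]
    (1,2)@(3, 5): e=[104,22,6] → █
    (6,2)@(13, 5): e=[44,22,66] → █
    (7,2)@(15, 5): e=[32,22,78] → █
    (8,2)@(17, 5): e=[20,22,90] → █
  covered (16 px):
    · █ █ · · · · · · · · ·
    · █ █ █ █ █ · · · · · ·
    · █ █ █ █ █ █ █ █ █ · ·
    · · · · · · · · · · · ·
T1:
  2·area = 32
  edge (8, 4)→(8, 8): d=(0,4) right/bottom  bias=-1
  edge (8, 8)→(0, 2): d=(-8,-6) top-left  bias=+0
  edge (0, 2)→(8, 4): d=(8,2) right/bottom  bias=-1
    (1,1)@(3, 3): e=[20,10,2] → █
    (2,1)@(5, 3): e=[12,22,-2] → ·
    (1,2)@(3, 5): e=[20,-6,18] → ·
    (2,2)@(5, 5): e=[12,6,14] → █
    (3,2)@(7, 5): e=[4,18,10] → █
    (4,2)@(9, 5): e=[-4,30,6] → ·
    (2,3)@(5, 7): e=[12,-10,30] → ·
    (3,3)@(7, 7): e=[4,2,26] → █
    (4,3)@(9, 7): e=[-4,14,22] → ·
  covered (4 px):
    · · · · · · · · · · · ·
    · █ · · · · · · · · · ·
    · · █ █ · · · · · · · ·
    · · · █ · · · · · · · ·

Answer: [10,2,20]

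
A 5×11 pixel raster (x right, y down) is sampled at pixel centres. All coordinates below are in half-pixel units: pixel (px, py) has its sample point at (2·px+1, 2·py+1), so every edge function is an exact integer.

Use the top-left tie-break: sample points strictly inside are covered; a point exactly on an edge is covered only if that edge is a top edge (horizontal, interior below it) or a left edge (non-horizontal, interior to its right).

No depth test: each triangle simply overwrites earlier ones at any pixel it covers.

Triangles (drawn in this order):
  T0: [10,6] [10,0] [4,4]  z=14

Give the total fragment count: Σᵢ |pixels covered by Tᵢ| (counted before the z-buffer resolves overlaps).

T0:
  2·area = 36  (B↔C swapped to make it positive)
  edge (10, 6)→(4, 4): d=(-6,-2) top-left  bias=+0
  edge (4, 4)→(10, 0): d=(6,-4) top-left  bias=+0
  edge (10, 0)→(10, 6): d=(0,6) right/bottom  bias=-1
    (4,0)@(9, 1): e=[28,2,6] → X
    (0,1)@(1, 3): e=[0,-18,54] → .  [on edge]
    (3,1)@(7, 3): e=[12,6,18] → X
    (3,2)@(7, 5): e=[0,18,18] → X  [on edge]
    (3,3)@(7, 7): e=[-12,30,18] → .
    (4,3)@(9, 7): e=[-8,38,6] → .
  covered (5 px):
    . . . . X
    . . . X X
    . . . X X
    . . . . .
    . . . . .
    . . . . .
    . . . . .
    . . . . .
    . . . . .
    . . . . .
    . . . . .

Result: 5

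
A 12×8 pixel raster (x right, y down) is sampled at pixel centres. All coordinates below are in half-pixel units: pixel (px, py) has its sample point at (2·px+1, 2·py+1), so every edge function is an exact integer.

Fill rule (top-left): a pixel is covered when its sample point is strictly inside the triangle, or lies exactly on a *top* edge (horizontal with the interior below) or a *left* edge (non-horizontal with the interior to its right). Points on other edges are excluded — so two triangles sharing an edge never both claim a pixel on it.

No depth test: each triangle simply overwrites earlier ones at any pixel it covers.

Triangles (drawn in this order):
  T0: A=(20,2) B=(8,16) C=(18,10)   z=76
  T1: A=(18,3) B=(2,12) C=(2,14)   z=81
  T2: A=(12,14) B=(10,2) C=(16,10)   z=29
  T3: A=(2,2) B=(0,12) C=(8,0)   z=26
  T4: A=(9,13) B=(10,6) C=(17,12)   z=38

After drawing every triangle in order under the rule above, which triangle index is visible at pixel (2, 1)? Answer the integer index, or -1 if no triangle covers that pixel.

T0:
  2·area = 68  (B↔C swapped to make it positive)
  edge (20, 2)→(18, 10): d=(-2,8) right/bottom  bias=-1
  edge (18, 10)→(8, 16): d=(-10,6) right/bottom  bias=-1
  edge (8, 16)→(20, 2): d=(12,-14) top-left  bias=+0
    (9,2)@(19, 5): e=[2,44,22] → #
    (10,2)@(21, 5): e=[-14,32,50] → ·
    (8,3)@(17, 7): e=[14,36,18] → #
    (9,3)@(19, 7): e=[-2,24,46] → ·
    (11,3)@(23, 7): e=[-34,0,102] → ·  [on edge]
    (7,4)@(15, 9): e=[26,28,14] → #
    (9,4)@(19, 9): e=[-6,4,70] → ·
    (6,5)@(13, 11): e=[38,20,10] → #
    (8,5)@(17, 11): e=[6,-4,66] → ·
    (5,6)@(11, 13): e=[50,12,6] → #
    (6,6)@(13, 13): e=[34,0,34] → ·  [on edge]
    (7,6)@(15, 13): e=[18,-12,62] → ·
  covered (8 px):
    · · · · · · · · · · · ·
    · · · · · · · · · · · ·
    · · · · · · · · · # · ·
    · · · · · · · · # · · ·
    · · · · · · · # # · · ·
    · · · · · · # # · · · ·
    · · · · · # · · · · · ·
    · · · · # · · · · · · ·
T1:
  2·area = 32  (B↔C swapped to make it positive)
  edge (18, 3)→(2, 14): d=(-16,11) right/bottom  bias=-1
  edge (2, 14)→(2, 12): d=(0,-2) top-left  bias=+0
  edge (2, 12)→(18, 3): d=(16,-9) top-left  bias=+0
    (7,2)@(15, 5): e=[1,26,5] → #
    (8,2)@(17, 5): e=[-21,30,23] → ·
    (5,3)@(11, 7): e=[13,18,1] → #
    (6,3)@(13, 7): e=[-9,22,19] → ·
    (7,3)@(15, 7): e=[-31,26,37] → ·
    (4,4)@(9, 9): e=[3,14,15] → #
    (5,4)@(11, 9): e=[-19,18,33] → ·
    (2,5)@(5, 11): e=[15,6,11] → #
    (3,5)@(7, 11): e=[-7,10,29] → ·
    (4,5)@(9, 11): e=[-29,14,47] → ·
    (1,6)@(3, 13): e=[5,2,25] → #
    (2,6)@(5, 13): e=[-17,6,43] → ·
  covered (5 px):
    · · · · · · · · · · · ·
    · · · · · · · · · · · ·
    · · · · · · · # · · · ·
    · · · · · # · · · · · ·
    · · · · # · · · · · · ·
    · · # · · · · · · · · ·
    · # · · · · · · · · · ·
    · · · · · · · · · · · ·
T2:
  2·area = 56
  edge (12, 14)→(10, 2): d=(-2,-12) top-left  bias=+0
  edge (10, 2)→(16, 10): d=(6,8) right/bottom  bias=-1
  edge (16, 10)→(12, 14): d=(-4,4) right/bottom  bias=-1
    (11,1)@(23, 3): e=[154,-98,0] → ·  [on edge]
    (5,2)@(11, 5): e=[6,10,40] → #
    (6,2)@(13, 5): e=[30,-6,32] → ·
    (10,2)@(21, 5): e=[126,-70,0] → ·  [on edge]
    (5,3)@(11, 7): e=[2,22,32] → #
    (6,3)@(13, 7): e=[26,6,24] → #
    (7,3)@(15, 7): e=[50,-10,16] → ·
    (9,3)@(19, 7): e=[98,-42,0] → ·  [on edge]
    (5,4)@(11, 9): e=[-2,34,24] → ·
    (6,4)@(13, 9): e=[22,18,16] → #
    (7,4)@(15, 9): e=[46,2,8] → #
    (8,4)@(17, 9): e=[70,-14,0] → ·  [on edge]
    (7,5)@(15, 11): e=[42,14,0] → ·  [on edge]
    (6,6)@(13, 13): e=[14,42,0] → ·  [on edge]
    (5,7)@(11, 15): e=[-14,70,0] → ·  [on edge]
  covered (6 px):
    · · · · · · · · · · · ·
    · · · · · · · · · · · ·
    · · · · · # · · · · · ·
    · · · · · # # · · · · ·
    · · · · · · # # · · · ·
    · · · · · · # · · · · ·
    · · · · · · · · · · · ·
    · · · · · · · · · · · ·
T3:
  2·area = 56  (B↔C swapped to make it positive)
  edge (2, 2)→(8, 0): d=(6,-2) top-left  bias=+0
  edge (8, 0)→(0, 12): d=(-8,12) right/bottom  bias=-1
  edge (0, 12)→(2, 2): d=(2,-10) top-left  bias=+0
    (2,0)@(5, 1): e=[0,28,28] → #  [on edge]
    (3,0)@(7, 1): e=[4,4,48] → #
    (4,0)@(9, 1): e=[8,-20,68] → ·
    (1,1)@(3, 3): e=[8,36,12] → #
    (3,1)@(7, 3): e=[16,-12,52] → ·
    (1,2)@(3, 5): e=[20,20,16] → #
    (2,2)@(5, 5): e=[24,-4,36] → ·
    (0,3)@(1, 7): e=[28,28,0] → #  [on edge]
    (2,3)@(5, 7): e=[36,-20,40] → ·
    (0,4)@(1, 9): e=[40,12,4] → #
    (1,4)@(3, 9): e=[44,-12,24] → ·
    (0,5)@(1, 11): e=[52,-4,8] → ·
  covered (8 px):
    · · # # · · · · · · · ·
    · # # · · · · · · · · ·
    · # · · · · · · · · · ·
    # # · · · · · · · · · ·
    # · · · · · · · · · · ·
    · · · · · · · · · · · ·
    · · · · · · · · · · · ·
    · · · · · · · · · · · ·
T4:
  2·area = 55
  edge (9, 13)→(10, 6): d=(1,-7) top-left  bias=+0
  edge (10, 6)→(17, 12): d=(7,6) right/bottom  bias=-1
  edge (17, 12)→(9, 13): d=(-8,1) right/bottom  bias=-1
    (5,3)@(11, 7): e=[8,1,46] → #
    (6,3)@(13, 7): e=[22,-11,44] → ·
    (5,4)@(11, 9): e=[10,15,30] → #
    (6,4)@(13, 9): e=[24,3,28] → #
    (7,4)@(15, 9): e=[38,-9,26] → ·
    (5,5)@(11, 11): e=[12,29,14] → #
    (7,5)@(15, 11): e=[40,5,10] → #
    (8,5)@(17, 11): e=[54,-7,8] → ·
    (4,6)@(9, 13): e=[0,55,0] → ·  [on edge]
    (5,6)@(11, 13): e=[14,43,-2] → ·
    (6,6)@(13, 13): e=[28,31,-4] → ·
    (7,6)@(15, 13): e=[42,19,-6] → ·
  covered (6 px):
    · · · · · · · · · · · ·
    · · · · · · · · · · · ·
    · · · · · · · · · · · ·
    · · · · · # · · · · · ·
    · · · · · # # · · · · ·
    · · · · · # # # · · · ·
    · · · · · · · · · · · ·
    · · · · · · · · · · · ·

Z-buffer (winner per pixel, '.' = empty):
  . . 3 3 . . . . . . . .
  . 3 3 . . . . . . . . .
  . 3 . . . 2 . 1 . 0 . .
  3 3 . . . 4 2 . 0 . . .
  3 . . . 1 4 4 2 0 . . .
  . . 1 . . 4 4 4 . . . .
  . 1 . . . 0 . . . . . .
  . . . . 0 . . . . . . .

Final: 3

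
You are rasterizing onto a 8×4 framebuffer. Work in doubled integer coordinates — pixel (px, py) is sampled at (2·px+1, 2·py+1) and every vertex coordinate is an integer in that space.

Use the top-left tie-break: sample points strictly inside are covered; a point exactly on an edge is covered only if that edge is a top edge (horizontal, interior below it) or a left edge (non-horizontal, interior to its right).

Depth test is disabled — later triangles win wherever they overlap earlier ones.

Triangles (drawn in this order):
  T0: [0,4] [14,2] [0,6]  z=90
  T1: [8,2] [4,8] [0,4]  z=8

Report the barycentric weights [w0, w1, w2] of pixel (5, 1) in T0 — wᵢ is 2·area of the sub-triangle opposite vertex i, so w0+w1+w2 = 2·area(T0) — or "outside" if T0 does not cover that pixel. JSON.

T0:
  2·area = 28
  edge (0, 4)→(14, 2): d=(14,-2) top-left  bias=+0
  edge (14, 2)→(0, 6): d=(-14,4) right/bottom  bias=-1
  edge (0, 6)→(0, 4): d=(0,-2) top-left  bias=+0
    (3,1)@(7, 3): e=[0,14,14] → X  [on edge]
    (4,1)@(9, 3): e=[4,6,18] → X
    (5,1)@(11, 3): e=[8,-2,22] → .
    (0,2)@(1, 5): e=[16,10,2] → X
    (1,2)@(3, 5): e=[20,2,6] → X
    (2,2)@(5, 5): e=[24,-6,10] → .
    (3,2)@(7, 5): e=[28,-14,14] → .
    (4,2)@(9, 5): e=[32,-22,18] → .
    (0,3)@(1, 7): e=[44,-18,2] → .
    (1,3)@(3, 7): e=[48,-26,6] → .
  covered (4 px):
    . . . . . . . .
    . . . X X . . .
    X X . . . . . .
    . . . . . . . .
T1:
  2·area = 40
  edge (8, 2)→(4, 8): d=(-4,6) right/bottom  bias=-1
  edge (4, 8)→(0, 4): d=(-4,-4) top-left  bias=+0
  edge (0, 4)→(8, 2): d=(8,-2) top-left  bias=+0
    (2,1)@(5, 3): e=[14,24,2] → X
    (3,1)@(7, 3): e=[2,32,6] → X
    (4,1)@(9, 3): e=[-10,40,10] → .
    (0,2)@(1, 5): e=[30,0,10] → X  [on edge]
    (1,2)@(3, 5): e=[18,8,14] → X
    (3,2)@(7, 5): e=[-6,24,22] → .
    (0,3)@(1, 7): e=[22,-8,26] → .
    (1,3)@(3, 7): e=[10,0,30] → X  [on edge]
    (2,3)@(5, 7): e=[-2,8,34] → .
  covered (6 px):
    . . . . . . . .
    . . X X . . . .
    X X X . . . . .
    . X . . . . . .

Result: "outside"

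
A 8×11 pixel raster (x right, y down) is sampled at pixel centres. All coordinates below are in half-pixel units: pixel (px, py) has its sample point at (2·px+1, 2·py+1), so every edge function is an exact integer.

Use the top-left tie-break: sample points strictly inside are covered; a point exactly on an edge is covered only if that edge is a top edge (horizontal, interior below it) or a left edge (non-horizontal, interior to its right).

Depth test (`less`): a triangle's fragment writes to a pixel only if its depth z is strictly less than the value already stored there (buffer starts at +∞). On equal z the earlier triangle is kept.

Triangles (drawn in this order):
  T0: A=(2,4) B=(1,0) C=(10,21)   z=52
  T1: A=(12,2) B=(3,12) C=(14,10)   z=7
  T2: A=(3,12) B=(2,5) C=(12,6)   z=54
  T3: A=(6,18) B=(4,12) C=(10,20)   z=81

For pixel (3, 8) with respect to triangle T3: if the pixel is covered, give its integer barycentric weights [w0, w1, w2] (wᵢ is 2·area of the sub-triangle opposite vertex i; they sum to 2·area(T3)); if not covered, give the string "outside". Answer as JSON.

T0:
  2·area = 15
  edge (2, 4)→(1, 0): d=(-1,-4) top-left  bias=+0
  edge (1, 0)→(10, 21): d=(9,21) right/bottom  bias=-1
  edge (10, 21)→(2, 4): d=(-8,-17) top-left  bias=+0
    (1,2)@(3, 5): e=[3,3,9] → █
    (2,2)@(5, 5): e=[11,-39,43] → ·
    (1,3)@(3, 7): e=[1,21,-7] → ·
  covered (1 px):
    · · · · · · · ·
    · · · · · · · ·
    · █ · · · · · ·
    · · · · · · · ·
    · · · · · · · ·
    · · · · · · · ·
    · · · · · · · ·
    · · · · · · · ·
    · · · · · · · ·
    · · · · · · · ·
    · · · · · · · ·
T1:
  2·area = 92  (B↔C swapped to make it positive)
  edge (12, 2)→(14, 10): d=(2,8) right/bottom  bias=-1
  edge (14, 10)→(3, 12): d=(-11,2) right/bottom  bias=-1
  edge (3, 12)→(12, 2): d=(9,-10) top-left  bias=+0
    (5,2)@(11, 5): e=[14,61,17] → █
    (6,2)@(13, 5): e=[-2,57,37] → ·
    (4,3)@(9, 7): e=[34,43,15] → █
    (6,3)@(13, 7): e=[2,35,55] → █
    (7,3)@(15, 7): e=[-14,31,75] → ·
    (3,4)@(7, 9): e=[54,25,13] → █
    (7,4)@(15, 9): e=[-10,9,93] → ·
    (2,5)@(5, 11): e=[74,7,11] → █
    (4,5)@(9, 11): e=[42,-1,51] → ·
    (5,5)@(11, 11): e=[26,-5,71] → ·
    (6,5)@(13, 11): e=[10,-9,91] → ·
    (2,6)@(5, 13): e=[78,-15,29] → ·
  covered (10 px):
    · · · · · · · ·
    · · · · · · · ·
    · · · · · █ · ·
    · · · · █ █ █ ·
    · · · █ █ █ █ ·
    · · █ █ · · · ·
    · · · · · · · ·
    · · · · · · · ·
    · · · · · · · ·
    · · · · · · · ·
    · · · · · · · ·
T2:
  2·area = 69
  edge (3, 12)→(2, 5): d=(-1,-7) top-left  bias=+0
  edge (2, 5)→(12, 6): d=(10,1) right/bottom  bias=-1
  edge (12, 6)→(3, 12): d=(-9,6) right/bottom  bias=-1
    (1,3)@(3, 7): e=[5,19,45] → █
    (2,3)@(5, 7): e=[19,17,33] → █
    (3,3)@(7, 7): e=[33,15,21] → █
    (4,3)@(9, 7): e=[47,13,9] → █
    (5,3)@(11, 7): e=[61,11,-3] → ·
    (1,4)@(3, 9): e=[3,39,27] → █
    (4,4)@(9, 9): e=[45,33,-9] → ·
    (1,5)@(3, 11): e=[1,59,9] → █
    (2,5)@(5, 11): e=[15,57,-3] → ·
    (3,5)@(7, 11): e=[29,55,-15] → ·
    (1,6)@(3, 13): e=[-1,79,-9] → ·
  covered (8 px):
    · · · · · · · ·
    · · · · · · · ·
    · · · · · · · ·
    · █ █ █ █ · · ·
    · █ █ █ · · · ·
    · █ · · · · · ·
    · · · · · · · ·
    · · · · · · · ·
    · · · · · · · ·
    · · · · · · · ·
    · · · · · · · ·
T3:
  2·area = 20
  edge (6, 18)→(4, 12): d=(-2,-6) top-left  bias=+0
  edge (4, 12)→(10, 20): d=(6,8) right/bottom  bias=-1
  edge (10, 20)→(6, 18): d=(-4,-2) top-left  bias=+0
    (0,1)@(1, 3): e=[0,-30,50] → ·  [on edge]
    (1,4)@(3, 9): e=[0,-10,30] → ·  [on edge]
    (2,7)@(5, 15): e=[0,10,10] → █  [on edge]
    (3,7)@(7, 15): e=[12,-6,14] → ·
    (2,8)@(5, 17): e=[-4,22,2] → ·
    (3,8)@(7, 17): e=[8,6,6] → █
    (4,8)@(9, 17): e=[20,-10,10] → ·
    (3,9)@(7, 19): e=[4,18,-2] → ·
    (4,9)@(9, 19): e=[16,2,2] → █
    (5,9)@(11, 19): e=[28,-14,6] → ·
    (3,10)@(7, 21): e=[0,30,-10] → ·  [on edge]
    (4,10)@(9, 21): e=[12,14,-6] → ·
  covered (3 px):
    · · · · · · · ·
    · · · · · · · ·
    · · · · · · · ·
    · · · · · · · ·
    · · · · · · · ·
    · · · · · · · ·
    · · · · · · · ·
    · · █ · · · · ·
    · · · █ · · · ·
    · · · · █ · · ·
    · · · · · · · ·

Answer: [6,6,8]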